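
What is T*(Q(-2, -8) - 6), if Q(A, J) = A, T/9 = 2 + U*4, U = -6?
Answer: 1584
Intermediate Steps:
T = -198 (T = 9*(2 - 6*4) = 9*(2 - 24) = 9*(-22) = -198)
T*(Q(-2, -8) - 6) = -198*(-2 - 6) = -198*(-8) = 1584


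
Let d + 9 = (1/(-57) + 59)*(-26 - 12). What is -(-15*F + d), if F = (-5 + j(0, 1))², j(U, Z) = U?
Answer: 7876/3 ≈ 2625.3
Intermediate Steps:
F = 25 (F = (-5 + 0)² = (-5)² = 25)
d = -6751/3 (d = -9 + (1/(-57) + 59)*(-26 - 12) = -9 + (-1/57 + 59)*(-38) = -9 + (3362/57)*(-38) = -9 - 6724/3 = -6751/3 ≈ -2250.3)
-(-15*F + d) = -(-15*25 - 6751/3) = -(-375 - 6751/3) = -1*(-7876/3) = 7876/3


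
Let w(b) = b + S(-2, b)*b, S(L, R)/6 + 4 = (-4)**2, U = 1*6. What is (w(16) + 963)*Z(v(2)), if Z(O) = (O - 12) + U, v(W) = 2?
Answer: -8524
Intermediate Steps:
U = 6
S(L, R) = 72 (S(L, R) = -24 + 6*(-4)**2 = -24 + 6*16 = -24 + 96 = 72)
Z(O) = -6 + O (Z(O) = (O - 12) + 6 = (-12 + O) + 6 = -6 + O)
w(b) = 73*b (w(b) = b + 72*b = 73*b)
(w(16) + 963)*Z(v(2)) = (73*16 + 963)*(-6 + 2) = (1168 + 963)*(-4) = 2131*(-4) = -8524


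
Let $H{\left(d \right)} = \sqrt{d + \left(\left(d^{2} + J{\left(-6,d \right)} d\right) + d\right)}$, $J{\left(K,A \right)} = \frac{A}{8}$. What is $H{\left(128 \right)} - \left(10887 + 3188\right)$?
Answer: $-14075 + 16 \sqrt{73} \approx -13938.0$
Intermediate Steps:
$J{\left(K,A \right)} = \frac{A}{8}$ ($J{\left(K,A \right)} = A \frac{1}{8} = \frac{A}{8}$)
$H{\left(d \right)} = \sqrt{2 d + \frac{9 d^{2}}{8}}$ ($H{\left(d \right)} = \sqrt{d + \left(\left(d^{2} + \frac{d}{8} d\right) + d\right)} = \sqrt{d + \left(\left(d^{2} + \frac{d^{2}}{8}\right) + d\right)} = \sqrt{d + \left(\frac{9 d^{2}}{8} + d\right)} = \sqrt{d + \left(d + \frac{9 d^{2}}{8}\right)} = \sqrt{2 d + \frac{9 d^{2}}{8}}$)
$H{\left(128 \right)} - \left(10887 + 3188\right) = \frac{\sqrt{2} \sqrt{128 \left(16 + 9 \cdot 128\right)}}{4} - \left(10887 + 3188\right) = \frac{\sqrt{2} \sqrt{128 \left(16 + 1152\right)}}{4} - 14075 = \frac{\sqrt{2} \sqrt{128 \cdot 1168}}{4} - 14075 = \frac{\sqrt{2} \sqrt{149504}}{4} - 14075 = \frac{\sqrt{2} \cdot 32 \sqrt{146}}{4} - 14075 = 16 \sqrt{73} - 14075 = -14075 + 16 \sqrt{73}$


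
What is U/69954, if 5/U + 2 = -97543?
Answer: -1/1364732586 ≈ -7.3274e-10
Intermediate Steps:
U = -1/19509 (U = 5/(-2 - 97543) = 5/(-97545) = 5*(-1/97545) = -1/19509 ≈ -5.1258e-5)
U/69954 = -1/19509/69954 = -1/19509*1/69954 = -1/1364732586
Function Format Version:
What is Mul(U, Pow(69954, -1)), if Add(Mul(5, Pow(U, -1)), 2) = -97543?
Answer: Rational(-1, 1364732586) ≈ -7.3274e-10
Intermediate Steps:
U = Rational(-1, 19509) (U = Mul(5, Pow(Add(-2, -97543), -1)) = Mul(5, Pow(-97545, -1)) = Mul(5, Rational(-1, 97545)) = Rational(-1, 19509) ≈ -5.1258e-5)
Mul(U, Pow(69954, -1)) = Mul(Rational(-1, 19509), Pow(69954, -1)) = Mul(Rational(-1, 19509), Rational(1, 69954)) = Rational(-1, 1364732586)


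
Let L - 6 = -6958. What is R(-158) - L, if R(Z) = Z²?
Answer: 31916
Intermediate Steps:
L = -6952 (L = 6 - 6958 = -6952)
R(-158) - L = (-158)² - 1*(-6952) = 24964 + 6952 = 31916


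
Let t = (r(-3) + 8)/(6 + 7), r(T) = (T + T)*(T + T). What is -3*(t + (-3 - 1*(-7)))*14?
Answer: -4032/13 ≈ -310.15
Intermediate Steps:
r(T) = 4*T**2 (r(T) = (2*T)*(2*T) = 4*T**2)
t = 44/13 (t = (4*(-3)**2 + 8)/(6 + 7) = (4*9 + 8)/13 = (36 + 8)*(1/13) = 44*(1/13) = 44/13 ≈ 3.3846)
-3*(t + (-3 - 1*(-7)))*14 = -3*(44/13 + (-3 - 1*(-7)))*14 = -3*(44/13 + (-3 + 7))*14 = -3*(44/13 + 4)*14 = -288*14/13 = -3*1344/13 = -4032/13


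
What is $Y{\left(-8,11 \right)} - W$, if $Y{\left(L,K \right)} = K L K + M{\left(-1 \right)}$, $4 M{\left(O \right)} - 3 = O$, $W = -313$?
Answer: $- \frac{1309}{2} \approx -654.5$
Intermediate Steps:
$M{\left(O \right)} = \frac{3}{4} + \frac{O}{4}$
$Y{\left(L,K \right)} = \frac{1}{2} + L K^{2}$ ($Y{\left(L,K \right)} = K L K + \left(\frac{3}{4} + \frac{1}{4} \left(-1\right)\right) = L K^{2} + \left(\frac{3}{4} - \frac{1}{4}\right) = L K^{2} + \frac{1}{2} = \frac{1}{2} + L K^{2}$)
$Y{\left(-8,11 \right)} - W = \left(\frac{1}{2} - 8 \cdot 11^{2}\right) - -313 = \left(\frac{1}{2} - 968\right) + 313 = - \frac{1935}{2} + 313 = - \frac{1309}{2}$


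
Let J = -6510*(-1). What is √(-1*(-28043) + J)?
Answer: √34553 ≈ 185.88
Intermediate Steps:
J = 6510
√(-1*(-28043) + J) = √(-1*(-28043) + 6510) = √(28043 + 6510) = √34553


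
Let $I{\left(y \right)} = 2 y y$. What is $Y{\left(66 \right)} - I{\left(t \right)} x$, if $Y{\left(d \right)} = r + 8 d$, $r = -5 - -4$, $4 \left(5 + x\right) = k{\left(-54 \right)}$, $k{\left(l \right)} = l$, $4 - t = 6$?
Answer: $675$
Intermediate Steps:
$t = -2$ ($t = 4 - 6 = -2$)
$x = - \frac{37}{2}$ ($x = -5 + \frac{1}{4} \left(-54\right) = -5 - \frac{27}{2} = - \frac{37}{2} \approx -18.5$)
$I{\left(y \right)} = 2 y^{2}$
$r = -1$ ($r = -5 + 4 = -1$)
$Y{\left(d \right)} = -1 + 8 d$
$Y{\left(66 \right)} - I{\left(t \right)} x = \left(-1 + 8 \cdot 66\right) - 2 \left(-2\right)^{2} \left(- \frac{37}{2}\right) = \left(-1 + 528\right) - 2 \cdot 4 \left(- \frac{37}{2}\right) = 527 - 8 \left(- \frac{37}{2}\right) = 527 - -148 = 527 + 148 = 675$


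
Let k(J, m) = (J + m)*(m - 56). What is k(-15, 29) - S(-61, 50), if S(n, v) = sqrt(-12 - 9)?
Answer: -378 - I*sqrt(21) ≈ -378.0 - 4.5826*I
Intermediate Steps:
k(J, m) = (-56 + m)*(J + m) (k(J, m) = (J + m)*(-56 + m) = (-56 + m)*(J + m))
S(n, v) = I*sqrt(21) (S(n, v) = sqrt(-21) = I*sqrt(21))
k(-15, 29) - S(-61, 50) = (29**2 - 56*(-15) - 56*29 - 15*29) - I*sqrt(21) = (841 + 840 - 1624 - 435) - I*sqrt(21) = -378 - I*sqrt(21)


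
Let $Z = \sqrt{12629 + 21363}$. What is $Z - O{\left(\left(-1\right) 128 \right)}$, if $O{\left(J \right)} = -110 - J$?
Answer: $-18 + 2 \sqrt{8498} \approx 166.37$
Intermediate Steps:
$Z = 2 \sqrt{8498}$ ($Z = \sqrt{33992} = 2 \sqrt{8498} \approx 184.37$)
$Z - O{\left(\left(-1\right) 128 \right)} = 2 \sqrt{8498} - \left(-110 - \left(-1\right) 128\right) = 2 \sqrt{8498} - \left(-110 - -128\right) = 2 \sqrt{8498} - \left(-110 + 128\right) = 2 \sqrt{8498} - 18 = -18 + 2 \sqrt{8498}$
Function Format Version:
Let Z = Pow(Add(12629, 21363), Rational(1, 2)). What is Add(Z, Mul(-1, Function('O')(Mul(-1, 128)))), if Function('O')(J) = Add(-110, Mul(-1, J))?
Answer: Add(-18, Mul(2, Pow(8498, Rational(1, 2)))) ≈ 166.37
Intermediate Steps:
Z = Mul(2, Pow(8498, Rational(1, 2))) (Z = Pow(33992, Rational(1, 2)) = Mul(2, Pow(8498, Rational(1, 2))) ≈ 184.37)
Add(Z, Mul(-1, Function('O')(Mul(-1, 128)))) = Add(Mul(2, Pow(8498, Rational(1, 2))), Mul(-1, Add(-110, Mul(-1, Mul(-1, 128))))) = Add(Mul(2, Pow(8498, Rational(1, 2))), Mul(-1, Add(-110, Mul(-1, -128)))) = Add(Mul(2, Pow(8498, Rational(1, 2))), Mul(-1, Add(-110, 128))) = Add(Mul(2, Pow(8498, Rational(1, 2))), Mul(-1, 18)) = Add(Mul(2, Pow(8498, Rational(1, 2))), -18) = Add(-18, Mul(2, Pow(8498, Rational(1, 2))))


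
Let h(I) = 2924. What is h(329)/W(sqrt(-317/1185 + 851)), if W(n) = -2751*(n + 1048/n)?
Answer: -1462*sqrt(1194619830)/3094872249 ≈ -0.016328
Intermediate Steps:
W(n) = -2883048/n - 2751*n
h(329)/W(sqrt(-317/1185 + 851)) = 2924/(-2883048/sqrt(-317/1185 + 851) - 2751*sqrt(-317/1185 + 851)) = 2924/(-2883048*sqrt(1194619830)/1008118 - 917*sqrt(1194619830)/395) = 2924/(-1441524*sqrt(1194619830)/504059 - 917*sqrt(1194619830)/395) = 2924/((-1031624083*sqrt(1194619830)/199103305)) = 2924*(-sqrt(1194619830)/6189744498) = -1462*sqrt(1194619830)/3094872249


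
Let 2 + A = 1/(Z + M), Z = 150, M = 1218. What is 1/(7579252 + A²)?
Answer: 1871424/14184001575073 ≈ 1.3194e-7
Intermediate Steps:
A = -2735/1368 (A = -2 + 1/(150 + 1218) = -2 + 1/1368 = -2735/1368 ≈ -1.9993)
1/(7579252 + A²) = 1/(7579252 + (-2735/1368)²) = 1/(7579252 + 7480225/1871424) = 1/(14184001575073/1871424) = 1871424/14184001575073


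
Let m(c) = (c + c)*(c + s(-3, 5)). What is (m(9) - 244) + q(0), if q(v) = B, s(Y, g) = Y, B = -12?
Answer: -148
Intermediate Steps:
q(v) = -12
m(c) = 2*c*(-3 + c) (m(c) = (c + c)*(c - 3) = (2*c)*(-3 + c) = 2*c*(-3 + c))
(m(9) - 244) + q(0) = (2*9*(-3 + 9) - 244) - 12 = (2*9*6 - 244) - 12 = (108 - 244) - 12 = -136 - 12 = -148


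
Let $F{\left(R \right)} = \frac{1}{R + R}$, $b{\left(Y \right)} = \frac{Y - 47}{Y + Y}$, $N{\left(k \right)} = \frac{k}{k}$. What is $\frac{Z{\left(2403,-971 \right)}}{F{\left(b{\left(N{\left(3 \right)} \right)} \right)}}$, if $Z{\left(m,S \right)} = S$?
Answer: $44666$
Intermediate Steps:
$N{\left(k \right)} = 1$
$b{\left(Y \right)} = \frac{-47 + Y}{2 Y}$
$F{\left(R \right)} = \frac{1}{2 R}$
$\frac{Z{\left(2403,-971 \right)}}{F{\left(b{\left(N{\left(3 \right)} \right)} \right)}} = - \frac{971}{\frac{1}{2} \frac{1}{\frac{1}{2} \cdot 1^{-1} \left(-47 + 1\right)}} = - \frac{971}{\frac{1}{2} \frac{1}{\frac{1}{2} \cdot 1 \left(-46\right)}} = - \frac{971}{\frac{1}{2} \frac{1}{-23}} = - \frac{971}{\frac{1}{2} \left(- \frac{1}{23}\right)} = - \frac{971}{- \frac{1}{46}} = \left(-971\right) \left(-46\right) = 44666$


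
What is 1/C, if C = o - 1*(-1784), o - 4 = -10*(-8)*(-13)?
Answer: 1/748 ≈ 0.0013369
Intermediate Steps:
o = -1036 (o = 4 - 10*(-8)*(-13) = 4 + 80*(-13) = 4 - 1040 = -1036)
C = 748 (C = -1036 - 1*(-1784) = -1036 + 1784 = 748)
1/C = 1/748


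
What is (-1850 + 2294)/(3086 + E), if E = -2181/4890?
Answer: 723720/5029453 ≈ 0.14390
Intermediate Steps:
E = -727/1630 (E = -2181*1/4890 = -727/1630 ≈ -0.44601)
(-1850 + 2294)/(3086 + E) = (-1850 + 2294)/(3086 - 727/1630) = 444/(5029453/1630) = 444*(1630/5029453) = 723720/5029453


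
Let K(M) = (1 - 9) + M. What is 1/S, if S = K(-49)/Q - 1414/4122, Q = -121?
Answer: 249381/31930 ≈ 7.8102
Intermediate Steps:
K(M) = -8 + M
S = 31930/249381 (S = (-8 - 49)/(-121) - 1414/4122 = -57*(-1/121) - 1414*1/4122 = 57/121 - 707/2061 = 31930/249381 ≈ 0.12804)
1/S = 1/(31930/249381) = 249381/31930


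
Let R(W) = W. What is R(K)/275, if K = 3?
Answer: 3/275 ≈ 0.010909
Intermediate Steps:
R(K)/275 = 3/275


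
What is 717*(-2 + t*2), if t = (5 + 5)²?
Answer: 141966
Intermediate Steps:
t = 100 (t = 10² = 100)
717*(-2 + t*2) = 717*(-2 + 100*2) = 717*(-2 + 200) = 717*198 = 141966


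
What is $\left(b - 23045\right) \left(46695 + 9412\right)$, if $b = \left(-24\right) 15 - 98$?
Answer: $-1318682821$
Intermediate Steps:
$b = -458$ ($b = -360 - 98 = -458$)
$\left(b - 23045\right) \left(46695 + 9412\right) = \left(-458 - 23045\right) \left(46695 + 9412\right) = \left(-23503\right) 56107 = -1318682821$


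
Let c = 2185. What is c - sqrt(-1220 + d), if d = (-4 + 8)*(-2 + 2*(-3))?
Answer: 2185 - 2*I*sqrt(313) ≈ 2185.0 - 35.384*I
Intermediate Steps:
d = -32 (d = 4*(-2 - 6) = 4*(-8) = -32)
c - sqrt(-1220 + d) = 2185 - sqrt(-1220 - 32) = 2185 - sqrt(-1252) = 2185 - 2*I*sqrt(313)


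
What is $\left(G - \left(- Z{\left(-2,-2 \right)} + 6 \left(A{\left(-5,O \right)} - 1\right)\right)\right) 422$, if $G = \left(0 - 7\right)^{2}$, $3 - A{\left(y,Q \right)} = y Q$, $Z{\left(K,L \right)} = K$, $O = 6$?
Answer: $-61190$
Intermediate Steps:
$A{\left(y,Q \right)} = 3 - Q y$ ($A{\left(y,Q \right)} = 3 - y Q = 3 - Q y$)
$G = 49$ ($G = \left(-7\right)^{2} = 49$)
$\left(G - \left(- Z{\left(-2,-2 \right)} + 6 \left(A{\left(-5,O \right)} - 1\right)\right)\right) 422 = \left(49 - \left(2 + 6 \left(\left(3 - 6 \left(-5\right)\right) - 1\right)\right)\right) 422 = \left(49 - \left(2 + 6 \left(\left(3 + 30\right) - 1\right)\right)\right) 422 = \left(49 - \left(2 + 6 \left(33 - 1\right)\right)\right) 422 = \left(49 - \left(2 + 6 \cdot 32\right)\right) 422 = \left(49 - 194\right) 422 = \left(-145\right) 422 = -61190$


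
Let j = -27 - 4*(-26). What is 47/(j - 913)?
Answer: -47/836 ≈ -0.056220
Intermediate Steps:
j = 77 (j = -27 + 104 = 77)
47/(j - 913) = 47/(77 - 913) = 47/(-836) = -1/836*47 = -47/836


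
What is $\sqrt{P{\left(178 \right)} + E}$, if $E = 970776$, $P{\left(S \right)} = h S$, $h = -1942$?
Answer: $10 \sqrt{6251} \approx 790.63$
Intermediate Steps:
$P{\left(S \right)} = - 1942 S$
$\sqrt{P{\left(178 \right)} + E} = \sqrt{\left(-1942\right) 178 + 970776} = \sqrt{-345676 + 970776} = \sqrt{625100} = 10 \sqrt{6251}$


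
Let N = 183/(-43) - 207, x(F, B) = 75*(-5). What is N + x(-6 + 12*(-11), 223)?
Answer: -25209/43 ≈ -586.26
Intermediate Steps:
x(F, B) = -375
N = -9084/43 (N = 183*(-1/43) - 207 = -183/43 - 207 = -9084/43 ≈ -211.26)
N + x(-6 + 12*(-11), 223) = -9084/43 - 375 = -25209/43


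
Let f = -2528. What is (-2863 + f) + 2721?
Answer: -2670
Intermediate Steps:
(-2863 + f) + 2721 = (-2863 - 2528) + 2721 = -5391 + 2721 = -2670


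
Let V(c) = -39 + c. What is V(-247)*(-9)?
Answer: 2574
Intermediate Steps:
V(-247)*(-9) = (-39 - 247)*(-9) = -286*(-9) = 2574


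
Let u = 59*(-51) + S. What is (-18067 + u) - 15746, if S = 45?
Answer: -36777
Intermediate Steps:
u = -2964 (u = 59*(-51) + 45 = -3009 + 45 = -2964)
(-18067 + u) - 15746 = (-18067 - 2964) - 15746 = -21031 - 15746 = -36777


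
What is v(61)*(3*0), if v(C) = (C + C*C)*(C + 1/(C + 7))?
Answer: 0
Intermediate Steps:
v(C) = (C + C²)*(C + 1/(7 + C))
v(61)*(3*0) = (61*(1 + 61³ + 8*61 + 8*61²)/(7 + 61))*(3*0) = (61*(1 + 226981 + 488 + 8*3721)/68)*0 = (61*(1/68)*(1 + 226981 + 488 + 29768))*0 = (61*(1/68)*257238)*0 = (7845759/34)*0 = 0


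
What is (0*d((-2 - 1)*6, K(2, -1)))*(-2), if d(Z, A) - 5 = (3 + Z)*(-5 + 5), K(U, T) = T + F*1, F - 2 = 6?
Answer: 0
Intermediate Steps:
F = 8 (F = 2 + 6 = 8)
K(U, T) = 8 + T (K(U, T) = T + 8*1 = T + 8 = 8 + T)
d(Z, A) = 5 (d(Z, A) = 5 + (3 + Z)*(-5 + 5) = 5 + (3 + Z)*0 = 5 + 0 = 5)
(0*d((-2 - 1)*6, K(2, -1)))*(-2) = (0*5)*(-2) = 0*(-2) = 0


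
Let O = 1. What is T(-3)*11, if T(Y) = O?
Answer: 11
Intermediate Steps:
T(Y) = 1
T(-3)*11 = 1*11 = 11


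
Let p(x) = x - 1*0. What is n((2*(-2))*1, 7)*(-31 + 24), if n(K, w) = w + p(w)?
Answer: -98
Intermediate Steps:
p(x) = x (p(x) = x + 0 = x)
n(K, w) = 2*w (n(K, w) = w + w = 2*w)
n((2*(-2))*1, 7)*(-31 + 24) = (2*7)*(-31 + 24) = 14*(-7) = -98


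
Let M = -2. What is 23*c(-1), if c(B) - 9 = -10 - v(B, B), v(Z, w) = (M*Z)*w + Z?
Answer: 46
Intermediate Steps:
v(Z, w) = Z - 2*Z*w (v(Z, w) = (-2*Z)*w + Z = -2*Z*w + Z = Z - 2*Z*w)
c(B) = -1 - B*(1 - 2*B) (c(B) = 9 + (-10 - B*(1 - 2*B)) = -1 - B*(1 - 2*B))
23*c(-1) = 23*(-1 - (-1 + 2*(-1))) = 23*(-1 - (-1 - 2)) = 23*(-1 - 1*(-3)) = 23*(-1 + 3) = 23*2 = 46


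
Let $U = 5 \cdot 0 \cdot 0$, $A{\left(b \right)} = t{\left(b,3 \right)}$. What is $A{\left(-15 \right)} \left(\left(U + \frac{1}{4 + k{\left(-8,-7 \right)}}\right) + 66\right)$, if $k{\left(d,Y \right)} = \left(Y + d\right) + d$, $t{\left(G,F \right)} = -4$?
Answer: $- \frac{5012}{19} \approx -263.79$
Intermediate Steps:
$A{\left(b \right)} = -4$
$U = 0$ ($U = 0 \cdot 0 = 0$)
$k{\left(d,Y \right)} = Y + 2 d$
$A{\left(-15 \right)} \left(\left(U + \frac{1}{4 + k{\left(-8,-7 \right)}}\right) + 66\right) = - 4 \left(\left(0 + \frac{1}{4 + \left(-7 + 2 \left(-8\right)\right)}\right) + 66\right) = - 4 \left(\left(0 + \frac{1}{4 - 23}\right) + 66\right) = - 4 \left(\left(0 + \frac{1}{-19}\right) + 66\right) = - 4 \left(\left(0 - \frac{1}{19}\right) + 66\right) = - 4 \left(- \frac{1}{19} + 66\right) = \left(-4\right) \frac{1253}{19} = - \frac{5012}{19}$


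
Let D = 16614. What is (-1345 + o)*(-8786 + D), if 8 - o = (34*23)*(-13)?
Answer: 69113412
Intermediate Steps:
o = 10174 (o = 8 - 34*23*(-13) = 8 - 782*(-13) = 8 - 1*(-10166) = 8 + 10166 = 10174)
(-1345 + o)*(-8786 + D) = (-1345 + 10174)*(-8786 + 16614) = 8829*7828 = 69113412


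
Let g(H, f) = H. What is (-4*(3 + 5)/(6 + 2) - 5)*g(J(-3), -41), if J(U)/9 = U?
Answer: 243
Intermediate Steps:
J(U) = 9*U
(-4*(3 + 5)/(6 + 2) - 5)*g(J(-3), -41) = (-4*(3 + 5)/(6 + 2) - 5)*(9*(-3)) = (-32/8 - 5)*(-27) = (-4*1 - 5)*(-27) = (-4 - 5)*(-27) = -9*(-27) = 243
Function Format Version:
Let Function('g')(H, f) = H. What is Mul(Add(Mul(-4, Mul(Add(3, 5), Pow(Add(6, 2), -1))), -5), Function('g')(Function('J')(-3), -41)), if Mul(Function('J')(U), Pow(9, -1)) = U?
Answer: 243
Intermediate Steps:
Function('J')(U) = Mul(9, U)
Mul(Add(Mul(-4, Mul(Add(3, 5), Pow(Add(6, 2), -1))), -5), Function('g')(Function('J')(-3), -41)) = Mul(Add(Mul(-4, Mul(Add(3, 5), Pow(Add(6, 2), -1))), -5), Mul(9, -3)) = Mul(Add(Mul(-4, Mul(8, Pow(8, -1))), -5), -27) = Mul(Add(Mul(-4, Mul(8, Rational(1, 8))), -5), -27) = Mul(Add(Mul(-4, 1), -5), -27) = Mul(Add(-4, -5), -27) = Mul(-9, -27) = 243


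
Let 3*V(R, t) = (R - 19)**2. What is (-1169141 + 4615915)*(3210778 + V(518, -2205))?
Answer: 34058728563290/3 ≈ 1.1353e+13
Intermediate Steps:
V(R, t) = (-19 + R)**2/3 (V(R, t) = (R - 19)**2/3 = (-19 + R)**2/3)
(-1169141 + 4615915)*(3210778 + V(518, -2205)) = (-1169141 + 4615915)*(3210778 + (-19 + 518)**2/3) = 3446774*(3210778 + (1/3)*499**2) = 3446774*(3210778 + (1/3)*249001) = 3446774*(3210778 + 249001/3) = 3446774*(9881335/3) = 34058728563290/3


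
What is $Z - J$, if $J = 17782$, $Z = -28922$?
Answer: $-46704$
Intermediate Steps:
$Z - J = -28922 - 17782 = -46704$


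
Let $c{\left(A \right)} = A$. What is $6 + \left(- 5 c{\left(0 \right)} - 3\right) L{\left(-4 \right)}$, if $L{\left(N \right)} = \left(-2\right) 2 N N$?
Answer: $198$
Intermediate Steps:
$L{\left(N \right)} = - 4 N^{2}$ ($L{\left(N \right)} = - 4 N N = - 4 N^{2}$)
$6 + \left(- 5 c{\left(0 \right)} - 3\right) L{\left(-4 \right)} = 6 + \left(\left(-5\right) 0 - 3\right) \left(- 4 \left(-4\right)^{2}\right) = 6 + \left(0 - 3\right) \left(\left(-4\right) 16\right) = 6 - -192 = 6 + 192 = 198$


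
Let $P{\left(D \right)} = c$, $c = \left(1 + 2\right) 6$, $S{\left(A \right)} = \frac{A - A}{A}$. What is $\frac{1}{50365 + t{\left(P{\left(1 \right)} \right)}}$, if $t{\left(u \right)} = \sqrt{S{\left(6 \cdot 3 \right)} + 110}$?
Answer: $\frac{10073}{507326623} - \frac{\sqrt{110}}{2536633115} \approx 1.9851 \cdot 10^{-5}$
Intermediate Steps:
$S{\left(A \right)} = 0$ ($S{\left(A \right)} = \frac{0}{A} = 0$)
$c = 18$ ($c = 3 \cdot 6 = 18$)
$P{\left(D \right)} = 18$
$t{\left(u \right)} = \sqrt{110}$ ($t{\left(u \right)} = \sqrt{0 + 110} = \sqrt{110}$)
$\frac{1}{50365 + t{\left(P{\left(1 \right)} \right)}} = \frac{1}{50365 + \sqrt{110}}$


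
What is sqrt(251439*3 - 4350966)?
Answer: 7*I*sqrt(73401) ≈ 1896.5*I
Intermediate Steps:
sqrt(251439*3 - 4350966) = sqrt(754317 - 4350966) = sqrt(-3596649) = 7*I*sqrt(73401)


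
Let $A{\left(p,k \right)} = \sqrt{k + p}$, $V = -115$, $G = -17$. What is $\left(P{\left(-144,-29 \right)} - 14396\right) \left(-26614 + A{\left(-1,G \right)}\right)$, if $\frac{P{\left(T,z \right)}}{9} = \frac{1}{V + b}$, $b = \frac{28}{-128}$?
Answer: $\frac{470875646920}{1229} - \frac{53078340 i \sqrt{2}}{1229} \approx 3.8314 \cdot 10^{8} - 61077.0 i$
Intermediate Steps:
$b = - \frac{7}{32}$ ($b = 28 \left(- \frac{1}{128}\right) = - \frac{7}{32} \approx -0.21875$)
$P{\left(T,z \right)} = - \frac{96}{1229}$ ($P{\left(T,z \right)} = \frac{9}{-115 - \frac{7}{32}} = \frac{9}{- \frac{3687}{32}} = 9 \left(- \frac{32}{3687}\right) = - \frac{96}{1229}$)
$\left(P{\left(-144,-29 \right)} - 14396\right) \left(-26614 + A{\left(-1,G \right)}\right) = \left(- \frac{96}{1229} - 14396\right) \left(-26614 + \sqrt{-17 - 1}\right) = \left(- \frac{96}{1229} + \left(-21035 + 6639\right)\right) \left(-26614 + \sqrt{-18}\right) = \left(- \frac{96}{1229} - 14396\right) \left(-26614 + 3 i \sqrt{2}\right) = - \frac{17692780 \left(-26614 + 3 i \sqrt{2}\right)}{1229} = \frac{470875646920}{1229} - \frac{53078340 i \sqrt{2}}{1229}$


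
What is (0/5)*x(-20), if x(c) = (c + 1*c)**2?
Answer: 0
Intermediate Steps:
x(c) = 4*c**2 (x(c) = (c + c)**2 = (2*c)**2 = 4*c**2)
(0/5)*x(-20) = (0/5)*(4*(-20)**2) = (0*(1/5))*(4*400) = 0*1600 = 0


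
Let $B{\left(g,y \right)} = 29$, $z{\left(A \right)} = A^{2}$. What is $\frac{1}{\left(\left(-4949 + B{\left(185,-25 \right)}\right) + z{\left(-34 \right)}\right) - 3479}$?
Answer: $- \frac{1}{7243} \approx -0.00013806$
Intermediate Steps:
$\frac{1}{\left(\left(-4949 + B{\left(185,-25 \right)}\right) + z{\left(-34 \right)}\right) - 3479} = \frac{1}{\left(\left(-4949 + 29\right) + \left(-34\right)^{2}\right) - 3479} = \frac{1}{\left(-4920 + 1156\right) - 3479} = \frac{1}{-3764 - 3479} = \frac{1}{-7243} = - \frac{1}{7243}$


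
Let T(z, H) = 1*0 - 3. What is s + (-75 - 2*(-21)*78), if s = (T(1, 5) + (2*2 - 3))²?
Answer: 3205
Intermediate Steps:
T(z, H) = -3 (T(z, H) = 0 - 3 = -3)
s = 4 (s = (-3 + (2*2 - 3))² = (-3 + (4 - 3))² = (-3 + 1)² = (-2)² = 4)
s + (-75 - 2*(-21)*78) = 4 + (-75 - 2*(-21)*78) = 4 + (-75 + 42*78) = 4 + (-75 + 3276) = 4 + 3201 = 3205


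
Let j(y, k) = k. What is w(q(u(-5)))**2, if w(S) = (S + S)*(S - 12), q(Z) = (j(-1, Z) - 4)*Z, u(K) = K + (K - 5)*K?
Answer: 45748584612900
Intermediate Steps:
u(K) = K + K*(-5 + K) (u(K) = K + (-5 + K)*K = K + K*(-5 + K))
q(Z) = Z*(-4 + Z) (q(Z) = (Z - 4)*Z = (-4 + Z)*Z = Z*(-4 + Z))
w(S) = 2*S*(-12 + S) (w(S) = (2*S)*(-12 + S) = 2*S*(-12 + S))
w(q(u(-5)))**2 = (2*((-5*(-4 - 5))*(-4 - 5*(-4 - 5)))*(-12 + (-5*(-4 - 5))*(-4 - 5*(-4 - 5))))**2 = (2*((-5*(-9))*(-4 - 5*(-9)))*(-12 + (-5*(-9))*(-4 - 5*(-9))))**2 = (2*(45*(-4 + 45))*(-12 + 45*(-4 + 45)))**2 = (2*(45*41)*(-12 + 45*41))**2 = (2*1845*(-12 + 1845))**2 = (2*1845*1833)**2 = 6763770**2 = 45748584612900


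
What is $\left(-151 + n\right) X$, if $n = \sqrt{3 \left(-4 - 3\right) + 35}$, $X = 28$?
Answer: $-4228 + 28 \sqrt{14} \approx -4123.2$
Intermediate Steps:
$n = \sqrt{14}$ ($n = \sqrt{3 \left(-7\right) + 35} = \sqrt{-21 + 35} = \sqrt{14} \approx 3.7417$)
$\left(-151 + n\right) X = \left(-151 + \sqrt{14}\right) 28 = -4228 + 28 \sqrt{14}$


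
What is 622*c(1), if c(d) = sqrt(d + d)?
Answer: 622*sqrt(2) ≈ 879.64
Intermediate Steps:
c(d) = sqrt(2)*sqrt(d) (c(d) = sqrt(2*d) = sqrt(2)*sqrt(d))
622*c(1) = 622*(sqrt(2)*sqrt(1)) = 622*(sqrt(2)*1) = 622*sqrt(2)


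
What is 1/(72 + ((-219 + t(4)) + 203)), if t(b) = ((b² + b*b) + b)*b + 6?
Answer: 1/206 ≈ 0.0048544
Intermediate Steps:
t(b) = 6 + b*(b + 2*b²) (t(b) = ((b² + b²) + b)*b + 6 = (2*b² + b)*b + 6 = (b + 2*b²)*b + 6 = b*(b + 2*b²) + 6 = 6 + b*(b + 2*b²))
1/(72 + ((-219 + t(4)) + 203)) = 1/(72 + ((-219 + (6 + 4² + 2*4³)) + 203)) = 1/(72 + ((-219 + (6 + 16 + 2*64)) + 203)) = 1/(72 + ((-219 + (6 + 16 + 128)) + 203)) = 1/(72 + ((-219 + 150) + 203)) = 1/(72 + (-69 + 203)) = 1/(72 + 134) = 1/206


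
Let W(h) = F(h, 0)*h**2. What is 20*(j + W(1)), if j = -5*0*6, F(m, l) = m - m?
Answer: 0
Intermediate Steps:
F(m, l) = 0
W(h) = 0 (W(h) = 0*h**2 = 0)
j = 0 (j = 0*6 = 0)
20*(j + W(1)) = 20*(0 + 0) = 20*0 = 0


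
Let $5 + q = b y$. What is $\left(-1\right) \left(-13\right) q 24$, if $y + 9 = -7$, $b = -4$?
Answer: $18408$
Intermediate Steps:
$y = -16$ ($y = -9 - 7 = -16$)
$q = 59$ ($q = -5 - -64 = -5 + 64 = 59$)
$\left(-1\right) \left(-13\right) q 24 = \left(-1\right) \left(-13\right) 59 \cdot 24 = 13 \cdot 59 \cdot 24 = 767 \cdot 24 = 18408$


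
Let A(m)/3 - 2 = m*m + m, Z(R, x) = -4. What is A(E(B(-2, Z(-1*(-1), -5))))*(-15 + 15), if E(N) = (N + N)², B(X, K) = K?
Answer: 0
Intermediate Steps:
E(N) = 4*N² (E(N) = (2*N)² = 4*N²)
A(m) = 6 + 3*m + 3*m² (A(m) = 6 + 3*(m*m + m) = 6 + 3*(m² + m) = 6 + 3*(m + m²) = 6 + (3*m + 3*m²) = 6 + 3*m + 3*m²)
A(E(B(-2, Z(-1*(-1), -5))))*(-15 + 15) = (6 + 3*(4*(-4)²) + 3*(4*(-4)²)²)*(-15 + 15) = (6 + 3*(4*16) + 3*(4*16)²)*0 = (6 + 3*64 + 3*64²)*0 = (6 + 192 + 3*4096)*0 = (6 + 192 + 12288)*0 = 12486*0 = 0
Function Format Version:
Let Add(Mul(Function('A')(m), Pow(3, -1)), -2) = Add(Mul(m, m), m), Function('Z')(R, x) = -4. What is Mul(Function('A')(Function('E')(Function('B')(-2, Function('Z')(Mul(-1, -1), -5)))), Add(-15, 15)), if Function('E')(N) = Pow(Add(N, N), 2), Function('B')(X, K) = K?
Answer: 0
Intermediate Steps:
Function('E')(N) = Mul(4, Pow(N, 2)) (Function('E')(N) = Pow(Mul(2, N), 2) = Mul(4, Pow(N, 2)))
Function('A')(m) = Add(6, Mul(3, m), Mul(3, Pow(m, 2))) (Function('A')(m) = Add(6, Mul(3, Add(Mul(m, m), m))) = Add(6, Mul(3, Add(Pow(m, 2), m))) = Add(6, Mul(3, Add(m, Pow(m, 2)))) = Add(6, Add(Mul(3, m), Mul(3, Pow(m, 2)))) = Add(6, Mul(3, m), Mul(3, Pow(m, 2))))
Mul(Function('A')(Function('E')(Function('B')(-2, Function('Z')(Mul(-1, -1), -5)))), Add(-15, 15)) = Mul(Add(6, Mul(3, Mul(4, Pow(-4, 2))), Mul(3, Pow(Mul(4, Pow(-4, 2)), 2))), Add(-15, 15)) = Mul(Add(6, Mul(3, Mul(4, 16)), Mul(3, Pow(Mul(4, 16), 2))), 0) = Mul(Add(6, Mul(3, 64), Mul(3, Pow(64, 2))), 0) = Mul(Add(6, 192, Mul(3, 4096)), 0) = Mul(Add(6, 192, 12288), 0) = Mul(12486, 0) = 0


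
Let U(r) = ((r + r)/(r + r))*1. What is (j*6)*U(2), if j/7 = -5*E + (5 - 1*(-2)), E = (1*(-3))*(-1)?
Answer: -336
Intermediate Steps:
E = 3 (E = -3*(-1) = 3)
j = -56 (j = 7*(-5*3 + (5 - 1*(-2))) = 7*(-15 + (5 + 2)) = 7*(-15 + 7) = 7*(-8) = -56)
U(r) = 1 (U(r) = ((2*r)/((2*r)))*1 = ((2*r)*(1/(2*r)))*1 = 1*1 = 1)
(j*6)*U(2) = -56*6*1 = -336*1 = -336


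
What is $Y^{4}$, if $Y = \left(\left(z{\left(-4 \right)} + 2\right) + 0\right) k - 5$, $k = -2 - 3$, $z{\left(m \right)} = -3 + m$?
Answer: $160000$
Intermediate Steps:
$k = -5$ ($k = -2 - 3 = -5$)
$Y = 20$ ($Y = \left(\left(\left(-3 - 4\right) + 2\right) + 0\right) \left(-5\right) - 5 = \left(\left(-7 + 2\right) + 0\right) \left(-5\right) - 5 = \left(-5 + 0\right) \left(-5\right) - 5 = \left(-5\right) \left(-5\right) - 5 = 25 - 5 = 20$)
$Y^{4} = 20^{4} = 160000$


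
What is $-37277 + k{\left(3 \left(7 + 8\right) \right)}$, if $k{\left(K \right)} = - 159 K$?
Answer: $-44432$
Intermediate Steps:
$-37277 + k{\left(3 \left(7 + 8\right) \right)} = -37277 - 159 \cdot 3 \left(7 + 8\right) = -37277 - 159 \cdot 3 \cdot 15 = -37277 - 7155 = -44432$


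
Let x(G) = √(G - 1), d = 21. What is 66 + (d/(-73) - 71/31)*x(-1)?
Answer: 66 - 5834*I*√2/2263 ≈ 66.0 - 3.6458*I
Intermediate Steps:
x(G) = √(-1 + G)
66 + (d/(-73) - 71/31)*x(-1) = 66 + (21/(-73) - 71/31)*√(-1 - 1) = 66 + (21*(-1/73) - 71*1/31)*√(-2) = 66 + (-21/73 - 71/31)*(I*√2) = 66 - 5834*I*√2/2263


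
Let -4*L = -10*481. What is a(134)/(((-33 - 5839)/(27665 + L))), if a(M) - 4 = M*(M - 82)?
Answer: -100632105/2936 ≈ -34275.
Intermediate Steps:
L = 2405/2 (L = -(-5)*481/2 = -¼*(-4810) = 2405/2 ≈ 1202.5)
a(M) = 4 + M*(-82 + M) (a(M) = 4 + M*(M - 82) = 4 + M*(-82 + M))
a(134)/(((-33 - 5839)/(27665 + L))) = (4 + 134² - 82*134)/(((-33 - 5839)/(27665 + 2405/2))) = (4 + 17956 - 10988)/((-5872/57735/2)) = 6972/((-5872*2/57735)) = 6972/(-11744/57735) = 6972*(-57735/11744) = -100632105/2936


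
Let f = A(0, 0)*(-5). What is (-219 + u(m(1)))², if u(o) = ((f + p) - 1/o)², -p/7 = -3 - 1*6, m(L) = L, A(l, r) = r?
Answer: 13140625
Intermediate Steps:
f = 0 (f = 0*(-5) = 0)
p = 63 (p = -7*(-3 - 1*6) = -7*(-3 - 6) = -7*(-9) = 63)
u(o) = (63 - 1/o)² (u(o) = ((0 + 63) - 1/o)² = (63 - 1/o)²)
(-219 + u(m(1)))² = (-219 + (-1 + 63*1)²/1²)² = (-219 + 1*(-1 + 63)²)² = (-219 + 1*62²)² = (-219 + 1*3844)² = (-219 + 3844)² = 3625² = 13140625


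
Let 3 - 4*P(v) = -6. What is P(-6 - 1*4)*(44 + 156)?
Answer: 450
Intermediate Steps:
P(v) = 9/4 (P(v) = ¾ - ¼*(-6) = ¾ + 3/2 = 9/4)
P(-6 - 1*4)*(44 + 156) = 9*(44 + 156)/4 = (9/4)*200 = 450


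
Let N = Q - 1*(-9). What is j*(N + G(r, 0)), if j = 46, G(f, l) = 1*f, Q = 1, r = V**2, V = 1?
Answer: 506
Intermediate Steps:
r = 1 (r = 1**2 = 1)
G(f, l) = f
N = 10 (N = 1 - 1*(-9) = 1 + 9 = 10)
j*(N + G(r, 0)) = 46*(10 + 1) = 46*11 = 506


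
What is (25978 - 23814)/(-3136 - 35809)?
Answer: -2164/38945 ≈ -0.055566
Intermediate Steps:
(25978 - 23814)/(-3136 - 35809) = 2164/(-38945) = 2164*(-1/38945) = -2164/38945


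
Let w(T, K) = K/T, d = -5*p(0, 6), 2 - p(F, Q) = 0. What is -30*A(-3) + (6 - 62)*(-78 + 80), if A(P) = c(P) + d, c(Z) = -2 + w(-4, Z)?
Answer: 451/2 ≈ 225.50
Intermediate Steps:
p(F, Q) = 2 (p(F, Q) = 2 - 1*0 = 2 + 0 = 2)
d = -10 (d = -5*2 = -10)
c(Z) = -2 - Z/4 (c(Z) = -2 + Z/(-4) = -2 + Z*(-1/4) = -2 - Z/4)
A(P) = -12 - P/4 (A(P) = (-2 - P/4) - 10 = -12 - P/4)
-30*A(-3) + (6 - 62)*(-78 + 80) = -30*(-12 - 1/4*(-3)) + (6 - 62)*(-78 + 80) = -30*(-12 + 3/4) - 56*2 = -30*(-45/4) - 112 = 675/2 - 112 = 451/2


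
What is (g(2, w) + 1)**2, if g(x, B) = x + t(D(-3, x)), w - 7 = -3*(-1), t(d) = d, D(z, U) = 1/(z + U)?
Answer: 4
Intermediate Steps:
D(z, U) = 1/(U + z)
w = 10 (w = 7 - 3*(-1) = 7 + 3 = 10)
g(x, B) = x + 1/(-3 + x) (g(x, B) = x + 1/(x - 3) = x + 1/(-3 + x))
(g(2, w) + 1)**2 = ((1 + 2*(-3 + 2))/(-3 + 2) + 1)**2 = ((1 + 2*(-1))/(-1) + 1)**2 = (-(1 - 2) + 1)**2 = (-1*(-1) + 1)**2 = (1 + 1)**2 = 2**2 = 4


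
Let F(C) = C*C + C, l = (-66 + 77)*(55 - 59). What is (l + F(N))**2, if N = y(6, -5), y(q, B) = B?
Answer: 576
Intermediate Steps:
N = -5
l = -44 (l = 11*(-4) = -44)
F(C) = C + C**2 (F(C) = C**2 + C = C + C**2)
(l + F(N))**2 = (-44 - 5*(1 - 5))**2 = (-44 - 5*(-4))**2 = (-44 + 20)**2 = (-24)**2 = 576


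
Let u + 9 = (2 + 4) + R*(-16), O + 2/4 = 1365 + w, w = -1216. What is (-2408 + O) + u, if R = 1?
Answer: -4557/2 ≈ -2278.5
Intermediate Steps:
O = 297/2 (O = -½ + (1365 - 1216) = -½ + 149 = 297/2 ≈ 148.50)
u = -19 (u = -9 + ((2 + 4) + 1*(-16)) = -9 + (6 - 16) = -9 - 10 = -19)
(-2408 + O) + u = (-2408 + 297/2) - 19 = -4519/2 - 19 = -4557/2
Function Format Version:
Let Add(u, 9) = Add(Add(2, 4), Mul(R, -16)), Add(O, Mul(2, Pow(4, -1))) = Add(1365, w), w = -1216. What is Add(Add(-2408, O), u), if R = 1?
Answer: Rational(-4557, 2) ≈ -2278.5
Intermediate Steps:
O = Rational(297, 2) (O = Add(Rational(-1, 2), Add(1365, -1216)) = Add(Rational(-1, 2), 149) = Rational(297, 2) ≈ 148.50)
u = -19 (u = Add(-9, Add(Add(2, 4), Mul(1, -16))) = Add(-9, Add(6, -16)) = Add(-9, -10) = -19)
Add(Add(-2408, O), u) = Add(Add(-2408, Rational(297, 2)), -19) = Add(Rational(-4519, 2), -19) = Rational(-4557, 2)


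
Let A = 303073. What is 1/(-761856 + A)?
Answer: -1/458783 ≈ -2.1797e-6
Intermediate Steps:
1/(-761856 + A) = 1/(-761856 + 303073) = 1/(-458783) = -1/458783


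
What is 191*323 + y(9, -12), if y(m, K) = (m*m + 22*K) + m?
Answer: 61519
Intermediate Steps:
y(m, K) = m + m**2 + 22*K (y(m, K) = (m**2 + 22*K) + m = m + m**2 + 22*K)
191*323 + y(9, -12) = 191*323 + (9 + 9**2 + 22*(-12)) = 61693 + (9 + 81 - 264) = 61693 - 174 = 61519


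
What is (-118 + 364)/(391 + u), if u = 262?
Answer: 246/653 ≈ 0.37672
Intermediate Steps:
(-118 + 364)/(391 + u) = (-118 + 364)/(391 + 262) = 246/653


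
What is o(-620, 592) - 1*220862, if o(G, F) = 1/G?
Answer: -136934441/620 ≈ -2.2086e+5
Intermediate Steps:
o(-620, 592) - 1*220862 = 1/(-620) - 1*220862 = -1/620 - 220862 = -136934441/620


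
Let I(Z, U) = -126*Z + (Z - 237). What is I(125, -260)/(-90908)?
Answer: 7931/45454 ≈ 0.17448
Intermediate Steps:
I(Z, U) = -237 - 125*Z (I(Z, U) = -126*Z + (-237 + Z) = -237 - 125*Z)
I(125, -260)/(-90908) = (-237 - 125*125)/(-90908) = (-237 - 15625)*(-1/90908) = -15862*(-1/90908) = 7931/45454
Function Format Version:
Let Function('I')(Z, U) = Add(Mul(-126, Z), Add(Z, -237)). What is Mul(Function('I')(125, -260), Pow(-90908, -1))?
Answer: Rational(7931, 45454) ≈ 0.17448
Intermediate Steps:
Function('I')(Z, U) = Add(-237, Mul(-125, Z)) (Function('I')(Z, U) = Add(Mul(-126, Z), Add(-237, Z)) = Add(-237, Mul(-125, Z)))
Mul(Function('I')(125, -260), Pow(-90908, -1)) = Mul(Add(-237, Mul(-125, 125)), Pow(-90908, -1)) = Mul(Add(-237, -15625), Rational(-1, 90908)) = Mul(-15862, Rational(-1, 90908)) = Rational(7931, 45454)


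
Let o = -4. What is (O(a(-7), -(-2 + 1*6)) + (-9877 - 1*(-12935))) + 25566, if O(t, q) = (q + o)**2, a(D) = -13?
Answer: 28688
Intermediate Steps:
O(t, q) = (-4 + q)**2 (O(t, q) = (q - 4)**2 = (-4 + q)**2)
(O(a(-7), -(-2 + 1*6)) + (-9877 - 1*(-12935))) + 25566 = ((-4 - (-2 + 1*6))**2 + (-9877 - 1*(-12935))) + 25566 = ((-4 - (-2 + 6))**2 + (-9877 + 12935)) + 25566 = ((-4 - 1*4)**2 + 3058) + 25566 = ((-4 - 4)**2 + 3058) + 25566 = ((-8)**2 + 3058) + 25566 = (64 + 3058) + 25566 = 3122 + 25566 = 28688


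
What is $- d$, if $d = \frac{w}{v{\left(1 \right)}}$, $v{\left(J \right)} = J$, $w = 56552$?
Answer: $-56552$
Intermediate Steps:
$d = 56552$ ($d = \frac{56552}{1} = 56552 \cdot 1 = 56552$)
$- d = \left(-1\right) 56552 = -56552$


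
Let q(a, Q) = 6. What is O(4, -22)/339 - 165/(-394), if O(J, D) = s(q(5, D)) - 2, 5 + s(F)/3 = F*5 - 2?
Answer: 82333/133566 ≈ 0.61642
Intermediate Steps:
s(F) = -21 + 15*F (s(F) = -15 + 3*(F*5 - 2) = -15 + 3*(5*F - 2) = -15 + 3*(-2 + 5*F) = -15 + (-6 + 15*F) = -21 + 15*F)
O(J, D) = 67 (O(J, D) = (-21 + 15*6) - 2 = (-21 + 90) - 2 = 69 - 2 = 67)
O(4, -22)/339 - 165/(-394) = 67/339 - 165/(-394) = 67*(1/339) - 165*(-1/394) = 67/339 + 165/394 = 82333/133566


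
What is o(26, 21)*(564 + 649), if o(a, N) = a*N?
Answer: 662298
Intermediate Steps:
o(a, N) = N*a
o(26, 21)*(564 + 649) = (21*26)*(564 + 649) = 546*1213 = 662298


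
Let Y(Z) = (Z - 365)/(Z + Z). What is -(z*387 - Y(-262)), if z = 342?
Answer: -69352869/524 ≈ -1.3235e+5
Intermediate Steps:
Y(Z) = (-365 + Z)/(2*Z) (Y(Z) = (-365 + Z)/((2*Z)) = (-365 + Z)*(1/(2*Z)) = (-365 + Z)/(2*Z))
-(z*387 - Y(-262)) = -(342*387 - (-365 - 262)/(2*(-262))) = -(132354 - (-1)*(-627)/(2*262)) = -(132354 - 1*627/524) = -(132354 - 627/524) = -1*69352869/524 = -69352869/524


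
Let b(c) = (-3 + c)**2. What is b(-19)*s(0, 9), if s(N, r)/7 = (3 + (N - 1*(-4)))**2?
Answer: 166012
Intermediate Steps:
s(N, r) = 7*(7 + N)**2 (s(N, r) = 7*(3 + (N - 1*(-4)))**2 = 7*(3 + (N + 4))**2 = 7*(3 + (4 + N))**2 = 7*(7 + N)**2)
b(-19)*s(0, 9) = (-3 - 19)**2*(7*(7 + 0)**2) = (-22)**2*(7*7**2) = 484*(7*49) = 484*343 = 166012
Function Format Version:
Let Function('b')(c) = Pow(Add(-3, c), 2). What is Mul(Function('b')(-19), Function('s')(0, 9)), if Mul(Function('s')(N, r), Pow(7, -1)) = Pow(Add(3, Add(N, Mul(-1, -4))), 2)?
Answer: 166012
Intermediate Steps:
Function('s')(N, r) = Mul(7, Pow(Add(7, N), 2)) (Function('s')(N, r) = Mul(7, Pow(Add(3, Add(N, Mul(-1, -4))), 2)) = Mul(7, Pow(Add(3, Add(N, 4)), 2)) = Mul(7, Pow(Add(3, Add(4, N)), 2)) = Mul(7, Pow(Add(7, N), 2)))
Mul(Function('b')(-19), Function('s')(0, 9)) = Mul(Pow(Add(-3, -19), 2), Mul(7, Pow(Add(7, 0), 2))) = Mul(Pow(-22, 2), Mul(7, Pow(7, 2))) = Mul(484, Mul(7, 49)) = Mul(484, 343) = 166012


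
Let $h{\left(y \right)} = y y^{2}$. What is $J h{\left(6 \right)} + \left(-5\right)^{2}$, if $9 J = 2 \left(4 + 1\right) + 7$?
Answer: $433$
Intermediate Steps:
$h{\left(y \right)} = y^{3}$
$J = \frac{17}{9}$ ($J = \frac{2 \left(4 + 1\right) + 7}{9} = \frac{2 \cdot 5 + 7}{9} = \frac{10 + 7}{9} = \frac{1}{9} \cdot 17 = \frac{17}{9} \approx 1.8889$)
$J h{\left(6 \right)} + \left(-5\right)^{2} = \frac{17 \cdot 6^{3}}{9} + \left(-5\right)^{2} = \frac{17}{9} \cdot 216 + 25 = 408 + 25 = 433$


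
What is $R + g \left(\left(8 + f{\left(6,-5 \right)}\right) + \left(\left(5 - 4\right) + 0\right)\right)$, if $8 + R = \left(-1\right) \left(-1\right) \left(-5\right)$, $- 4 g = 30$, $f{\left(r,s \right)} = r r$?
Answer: $- \frac{701}{2} \approx -350.5$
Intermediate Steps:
$f{\left(r,s \right)} = r^{2}$
$g = - \frac{15}{2}$ ($g = \left(- \frac{1}{4}\right) 30 = - \frac{15}{2} \approx -7.5$)
$R = -13$ ($R = -8 + \left(-1\right) \left(-1\right) \left(-5\right) = -8 + 1 \left(-5\right) = -8 - 5 = -13$)
$R + g \left(\left(8 + f{\left(6,-5 \right)}\right) + \left(\left(5 - 4\right) + 0\right)\right) = -13 - \frac{15 \left(\left(8 + 6^{2}\right) + \left(\left(5 - 4\right) + 0\right)\right)}{2} = -13 - \frac{15 \left(\left(8 + 36\right) + \left(1 + 0\right)\right)}{2} = -13 - \frac{15 \left(44 + 1\right)}{2} = -13 - \frac{675}{2} = - \frac{701}{2}$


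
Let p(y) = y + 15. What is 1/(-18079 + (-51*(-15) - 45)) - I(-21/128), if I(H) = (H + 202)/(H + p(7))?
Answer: -89694512/9703681 ≈ -9.2433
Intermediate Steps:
p(y) = 15 + y
I(H) = (202 + H)/(22 + H) (I(H) = (H + 202)/(H + (15 + 7)) = (202 + H)/(H + 22) = (202 + H)/(22 + H))
1/(-18079 + (-51*(-15) - 45)) - I(-21/128) = 1/(-18079 + (-51*(-15) - 45)) - (202 - 21/128)/(22 - 21/128) = 1/(-18079 + (765 - 45)) - (202 - 21*1/128)/(22 - 21*1/128) = 1/(-18079 + 720) - (202 - 21/128)/(22 - 21/128) = 1/(-17359) - 25835/(2795/128*128) = -1/17359 - 128*25835/(2795*128) = -1/17359 - 1*5167/559 = -1/17359 - 5167/559 = -89694512/9703681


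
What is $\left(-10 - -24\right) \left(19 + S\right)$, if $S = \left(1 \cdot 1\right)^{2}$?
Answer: $280$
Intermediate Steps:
$S = 1$ ($S = 1^{2} = 1$)
$\left(-10 - -24\right) \left(19 + S\right) = \left(-10 - -24\right) \left(19 + 1\right) = \left(-10 + 24\right) 20 = 14 \cdot 20 = 280$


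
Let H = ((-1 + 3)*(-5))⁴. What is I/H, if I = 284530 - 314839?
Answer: -30309/10000 ≈ -3.0309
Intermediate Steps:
H = 10000 (H = (2*(-5))⁴ = (-10)⁴ = 10000)
I = -30309
I/H = -30309/10000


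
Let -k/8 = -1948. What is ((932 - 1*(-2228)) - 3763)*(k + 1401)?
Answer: -10241955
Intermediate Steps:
k = 15584 (k = -8*(-1948) = 15584)
((932 - 1*(-2228)) - 3763)*(k + 1401) = ((932 - 1*(-2228)) - 3763)*(15584 + 1401) = ((932 + 2228) - 3763)*16985 = (3160 - 3763)*16985 = -603*16985 = -10241955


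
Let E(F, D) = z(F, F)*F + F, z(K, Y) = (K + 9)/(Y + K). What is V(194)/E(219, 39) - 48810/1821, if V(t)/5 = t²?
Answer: 108807350/202131 ≈ 538.30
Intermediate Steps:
z(K, Y) = (9 + K)/(K + Y)
E(F, D) = 9/2 + 3*F/2 (E(F, D) = ((9 + F)/(F + F))*F + F = ((9 + F)/((2*F)))*F + F = ((1/(2*F))*(9 + F))*F + F = ((9 + F)/(2*F))*F + F = (9/2 + F/2) + F = 9/2 + 3*F/2)
V(t) = 5*t²
V(194)/E(219, 39) - 48810/1821 = (5*194²)/(9/2 + (3/2)*219) - 48810/1821 = (5*37636)/(9/2 + 657/2) - 48810*1/1821 = 188180/333 - 16270/607 = 108807350/202131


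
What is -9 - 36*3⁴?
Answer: -2925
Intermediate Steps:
-9 - 36*3⁴ = -9 - 36*81 = -9 - 2916 = -2925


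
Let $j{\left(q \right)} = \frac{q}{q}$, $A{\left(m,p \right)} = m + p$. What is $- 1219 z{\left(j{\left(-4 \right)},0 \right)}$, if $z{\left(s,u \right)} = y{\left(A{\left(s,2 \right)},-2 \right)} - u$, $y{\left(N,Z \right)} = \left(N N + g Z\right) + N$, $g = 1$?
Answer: $-12190$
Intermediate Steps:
$y{\left(N,Z \right)} = N + Z + N^{2}$ ($y{\left(N,Z \right)} = \left(N N + 1 Z\right) + N = \left(N^{2} + Z\right) + N = \left(Z + N^{2}\right) + N = N + Z + N^{2}$)
$j{\left(q \right)} = 1$
$z{\left(s,u \right)} = s + \left(2 + s\right)^{2} - u$ ($z{\left(s,u \right)} = \left(\left(s + 2\right) - 2 + \left(s + 2\right)^{2}\right) - u = \left(\left(2 + s\right) - 2 + \left(2 + s\right)^{2}\right) - u = \left(s + \left(2 + s\right)^{2}\right) - u = s + \left(2 + s\right)^{2} - u$)
$- 1219 z{\left(j{\left(-4 \right)},0 \right)} = - 1219 \left(1 + \left(2 + 1\right)^{2} - 0\right) = - 1219 \left(1 + 3^{2} + 0\right) = - 1219 \left(1 + 9 + 0\right) = \left(-1219\right) 10 = -12190$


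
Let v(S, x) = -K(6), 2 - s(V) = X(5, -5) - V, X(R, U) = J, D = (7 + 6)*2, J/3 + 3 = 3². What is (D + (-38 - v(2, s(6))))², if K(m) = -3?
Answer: 225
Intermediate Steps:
J = 18 (J = -9 + 3*3² = -9 + 3*9 = -9 + 27 = 18)
D = 26 (D = 13*2 = 26)
X(R, U) = 18
s(V) = -16 + V (s(V) = 2 - (18 - V) = 2 + (-18 + V) = -16 + V)
v(S, x) = 3 (v(S, x) = -1*(-3) = 3)
(D + (-38 - v(2, s(6))))² = (26 + (-38 - 1*3))² = (26 + (-38 - 3))² = (26 - 41)² = (-15)² = 225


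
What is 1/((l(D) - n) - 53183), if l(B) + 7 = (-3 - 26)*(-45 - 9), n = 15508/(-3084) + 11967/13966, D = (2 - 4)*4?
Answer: -10767786/555831264839 ≈ -1.9372e-5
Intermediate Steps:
D = -8 (D = -2*4 = -8)
n = -44919625/10767786 (n = 15508*(-1/3084) + 11967*(1/13966) = -3877/771 + 11967/13966 = -44919625/10767786 ≈ -4.1717)
l(B) = 1559 (l(B) = -7 + (-3 - 26)*(-45 - 9) = -7 - 29*(-54) = -7 + 1566 = 1559)
1/((l(D) - n) - 53183) = 1/((1559 - 1*(-44919625/10767786)) - 53183) = 1/((1559 + 44919625/10767786) - 53183) = 1/(16831897999/10767786 - 53183) = 1/(-555831264839/10767786) = -10767786/555831264839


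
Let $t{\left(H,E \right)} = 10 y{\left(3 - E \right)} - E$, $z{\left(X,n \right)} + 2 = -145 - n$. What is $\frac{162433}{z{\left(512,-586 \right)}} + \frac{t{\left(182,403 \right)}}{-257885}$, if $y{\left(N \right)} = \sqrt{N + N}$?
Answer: $\frac{41889211122}{113211515} - \frac{40 i \sqrt{2}}{51577} \approx 370.01 - 0.0010968 i$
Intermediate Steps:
$y{\left(N \right)} = \sqrt{2} \sqrt{N}$ ($y{\left(N \right)} = \sqrt{2 N} = \sqrt{2} \sqrt{N}$)
$z{\left(X,n \right)} = -147 - n$ ($z{\left(X,n \right)} = -2 - \left(145 + n\right) = -147 - n$)
$t{\left(H,E \right)} = - E + 10 \sqrt{2} \sqrt{3 - E}$ ($t{\left(H,E \right)} = 10 \sqrt{2} \sqrt{3 - E} - E = - E + 10 \sqrt{2} \sqrt{3 - E}$)
$\frac{162433}{z{\left(512,-586 \right)}} + \frac{t{\left(182,403 \right)}}{-257885} = \frac{162433}{-147 - -586} + \frac{\left(-1\right) 403 + 10 \sqrt{6 - 806}}{-257885} = \frac{162433}{-147 + 586} + \left(-403 + 10 \sqrt{6 - 806}\right) \left(- \frac{1}{257885}\right) = \frac{162433}{439} + \left(-403 + 10 \sqrt{-800}\right) \left(- \frac{1}{257885}\right) = 162433 \cdot \frac{1}{439} + \left(-403 + 10 \cdot 20 i \sqrt{2}\right) \left(- \frac{1}{257885}\right) = \frac{162433}{439} + \left(-403 + 200 i \sqrt{2}\right) \left(- \frac{1}{257885}\right) = \frac{162433}{439} + \left(\frac{403}{257885} - \frac{40 i \sqrt{2}}{51577}\right) = \frac{41889211122}{113211515} - \frac{40 i \sqrt{2}}{51577}$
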